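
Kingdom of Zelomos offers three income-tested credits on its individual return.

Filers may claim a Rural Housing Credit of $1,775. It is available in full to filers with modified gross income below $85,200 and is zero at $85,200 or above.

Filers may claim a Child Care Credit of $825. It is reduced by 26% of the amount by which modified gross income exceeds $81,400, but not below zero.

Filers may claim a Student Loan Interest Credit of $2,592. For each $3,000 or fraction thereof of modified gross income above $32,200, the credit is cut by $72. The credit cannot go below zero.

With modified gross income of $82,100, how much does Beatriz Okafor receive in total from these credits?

Rural Housing Credit: $82,100 is below the $85,200 cutoff, so the full $1,775 applies.
Child Care Credit: 26% of the $700 excess over $81,400 is $182; credit = $825 − $182 = $643.
Student Loan Interest Credit: income exceeds $32,200 by $49,900, which is 17 full-or-partial $3,000 increments; reduction = 17 × $72 = $1,224, leaving $1,368.
Total: $1,775 + $643 + $1,368 = $3,786.

$3,786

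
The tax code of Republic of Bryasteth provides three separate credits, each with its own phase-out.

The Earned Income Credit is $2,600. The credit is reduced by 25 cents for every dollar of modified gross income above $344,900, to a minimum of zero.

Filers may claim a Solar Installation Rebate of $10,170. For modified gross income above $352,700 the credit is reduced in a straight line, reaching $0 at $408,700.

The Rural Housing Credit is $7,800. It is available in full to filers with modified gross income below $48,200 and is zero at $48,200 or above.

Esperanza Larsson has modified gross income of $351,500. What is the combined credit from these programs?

$11,120

Earned Income Credit: 25% of the $6,600 excess over $344,900 is $1,650; credit = $2,600 − $1,650 = $950.
Solar Installation Rebate: $351,500 is at or below the $352,700 threshold, so the full $10,170 applies.
Rural Housing Credit: $351,500 meets or exceeds the $48,200 cutoff, so the credit is $0.
Total: $950 + $10,170 + $0 = $11,120.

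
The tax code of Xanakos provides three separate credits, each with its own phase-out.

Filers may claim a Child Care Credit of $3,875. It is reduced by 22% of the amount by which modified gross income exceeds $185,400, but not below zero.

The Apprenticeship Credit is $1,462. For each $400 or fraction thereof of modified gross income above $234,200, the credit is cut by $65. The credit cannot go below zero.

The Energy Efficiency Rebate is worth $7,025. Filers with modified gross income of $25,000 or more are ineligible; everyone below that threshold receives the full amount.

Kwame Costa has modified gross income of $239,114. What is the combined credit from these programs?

Child Care Credit: 22% of the $53,714 excess over $185,400 is $11,817.08 ≥ base, so the credit is $0.
Apprenticeship Credit: income exceeds $234,200 by $4,914, which is 13 full-or-partial $400 increments; reduction = 13 × $65 = $845, leaving $617.
Energy Efficiency Rebate: $239,114 meets or exceeds the $25,000 cutoff, so the credit is $0.
Total: $0 + $617 + $0 = $617.

$617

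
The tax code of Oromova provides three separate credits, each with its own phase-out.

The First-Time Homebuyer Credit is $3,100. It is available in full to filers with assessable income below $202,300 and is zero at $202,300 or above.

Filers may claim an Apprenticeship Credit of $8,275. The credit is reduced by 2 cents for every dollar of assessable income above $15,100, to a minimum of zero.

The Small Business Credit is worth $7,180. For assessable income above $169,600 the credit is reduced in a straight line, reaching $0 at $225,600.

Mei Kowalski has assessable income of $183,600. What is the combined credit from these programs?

$13,390

First-Time Homebuyer Credit: $183,600 is below the $202,300 cutoff, so the full $3,100 applies.
Apprenticeship Credit: 2% of the $168,500 excess over $15,100 is $3,370; credit = $8,275 − $3,370 = $4,905.
Small Business Credit: $183,600 is $14,000 into a $56,000 phase-out range, leaving 42,000/56,000 of the credit: $7,180 × 42,000/56,000 = $5,385.
Total: $3,100 + $4,905 + $5,385 = $13,390.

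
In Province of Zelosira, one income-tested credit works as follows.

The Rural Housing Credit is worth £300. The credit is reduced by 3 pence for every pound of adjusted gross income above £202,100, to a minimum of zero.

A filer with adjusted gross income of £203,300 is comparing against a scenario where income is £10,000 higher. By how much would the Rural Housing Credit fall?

£264

At £203,300 — 3% of the £1,200 excess over £202,100 is £36; credit = £300 − £36 = £264.
At £213,300 — 3% of the £11,200 excess over £202,100 is £336 ≥ base, so the credit is £0.
Lost: £264 − £0 = £264.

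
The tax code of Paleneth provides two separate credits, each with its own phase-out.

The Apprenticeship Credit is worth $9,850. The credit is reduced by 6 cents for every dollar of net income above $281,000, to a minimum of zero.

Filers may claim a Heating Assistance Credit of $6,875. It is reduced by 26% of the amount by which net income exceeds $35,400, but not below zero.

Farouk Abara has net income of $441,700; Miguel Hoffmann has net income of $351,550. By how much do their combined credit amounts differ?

$5,409

Farouk ($441,700): Apprenticeship Credit: 6% of the $160,700 excess over $281,000 is $9,642; credit = $9,850 − $9,642 = $208. Heating Assistance Credit: 26% of the $406,300 excess over $35,400 is $105,638 ≥ base, so the credit is $0. total $208 + $0 = $208
Miguel ($351,550): Apprenticeship Credit: 6% of the $70,550 excess over $281,000 is $4,233; credit = $9,850 − $4,233 = $5,617. Heating Assistance Credit: 26% of the $316,150 excess over $35,400 is $82,199 ≥ base, so the credit is $0. total $5,617 + $0 = $5,617
Difference: |$208 − $5,617| = $5,409.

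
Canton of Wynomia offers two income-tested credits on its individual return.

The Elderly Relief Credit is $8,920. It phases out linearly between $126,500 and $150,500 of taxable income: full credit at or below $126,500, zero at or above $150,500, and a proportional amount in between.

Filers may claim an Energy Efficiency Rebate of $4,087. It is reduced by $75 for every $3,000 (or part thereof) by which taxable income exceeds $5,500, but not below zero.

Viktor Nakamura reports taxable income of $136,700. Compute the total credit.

Elderly Relief Credit: $136,700 is $10,200 into a $24,000 phase-out range, leaving 13,800/24,000 of the credit: $8,920 × 13,800/24,000 = $5,129.
Energy Efficiency Rebate: income exceeds $5,500 by $131,200, which is 44 full-or-partial $3,000 increments; reduction = 44 × $75 = $3,300, leaving $787.
Total: $5,129 + $787 = $5,916.

$5,916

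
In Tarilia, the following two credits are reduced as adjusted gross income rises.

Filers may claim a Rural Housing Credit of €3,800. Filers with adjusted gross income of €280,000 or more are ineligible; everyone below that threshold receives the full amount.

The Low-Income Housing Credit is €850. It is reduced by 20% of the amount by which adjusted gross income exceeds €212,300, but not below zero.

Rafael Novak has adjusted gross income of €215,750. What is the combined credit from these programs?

€3,960

Rural Housing Credit: €215,750 is below the €280,000 cutoff, so the full €3,800 applies.
Low-Income Housing Credit: 20% of the €3,450 excess over €212,300 is €690; credit = €850 − €690 = €160.
Total: €3,800 + €160 = €3,960.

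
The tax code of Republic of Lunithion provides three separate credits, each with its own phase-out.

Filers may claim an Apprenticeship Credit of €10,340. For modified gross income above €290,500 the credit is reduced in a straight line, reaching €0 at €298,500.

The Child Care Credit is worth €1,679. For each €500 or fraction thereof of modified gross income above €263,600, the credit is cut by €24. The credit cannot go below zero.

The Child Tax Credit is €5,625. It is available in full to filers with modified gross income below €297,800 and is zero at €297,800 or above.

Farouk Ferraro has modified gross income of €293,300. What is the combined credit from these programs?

Apprenticeship Credit: €293,300 is €2,800 into a €8,000 phase-out range, leaving 5,200/8,000 of the credit: €10,340 × 5,200/8,000 = €6,721.
Child Care Credit: income exceeds €263,600 by €29,700, which is 60 full-or-partial €500 increments; reduction = 60 × €24 = €1,440, leaving €239.
Child Tax Credit: €293,300 is below the €297,800 cutoff, so the full €5,625 applies.
Total: €6,721 + €239 + €5,625 = €12,585.

€12,585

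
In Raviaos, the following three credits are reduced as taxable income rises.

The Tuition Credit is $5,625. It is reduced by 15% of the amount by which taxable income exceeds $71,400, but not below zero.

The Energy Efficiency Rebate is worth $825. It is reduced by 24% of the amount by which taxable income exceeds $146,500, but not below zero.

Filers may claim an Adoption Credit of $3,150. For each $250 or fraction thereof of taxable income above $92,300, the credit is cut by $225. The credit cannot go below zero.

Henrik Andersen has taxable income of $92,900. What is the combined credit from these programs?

Tuition Credit: 15% of the $21,500 excess over $71,400 is $3,225; credit = $5,625 − $3,225 = $2,400.
Energy Efficiency Rebate: $92,900 is at or below the $146,500 threshold, so the full $825 applies.
Adoption Credit: income exceeds $92,300 by $600, which is 3 full-or-partial $250 increments; reduction = 3 × $225 = $675, leaving $2,475.
Total: $2,400 + $825 + $2,475 = $5,700.

$5,700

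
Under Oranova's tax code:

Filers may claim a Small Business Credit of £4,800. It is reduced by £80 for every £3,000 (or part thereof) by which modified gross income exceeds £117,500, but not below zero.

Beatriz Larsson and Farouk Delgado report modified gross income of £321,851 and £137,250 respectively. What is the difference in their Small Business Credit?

Beatriz (£321,851): Small Business Credit: income exceeds £117,500 by £204,351 → 69 increments × £80 = £5,520 ≥ base, so the credit is £0.
Farouk (£137,250): Small Business Credit: income exceeds £117,500 by £19,750, which is 7 full-or-partial £3,000 increments; reduction = 7 × £80 = £560, leaving £4,240.
Difference: |£0 − £4,240| = £4,240.

£4,240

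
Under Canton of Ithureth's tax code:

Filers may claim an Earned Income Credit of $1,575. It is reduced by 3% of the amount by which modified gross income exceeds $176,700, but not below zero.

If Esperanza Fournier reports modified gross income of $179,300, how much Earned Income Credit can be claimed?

Earned Income Credit: 3% of the $2,600 excess over $176,700 is $78; credit = $1,575 − $78 = $1,497.

$1,497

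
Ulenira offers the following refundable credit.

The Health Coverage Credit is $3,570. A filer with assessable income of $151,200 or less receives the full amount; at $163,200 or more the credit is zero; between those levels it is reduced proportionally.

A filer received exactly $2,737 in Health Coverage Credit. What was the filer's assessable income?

$2,737 is 2,737/3,570 of the full $3,570, so 833/3,570 of the $12,000 range has been used: income = $151,200 + $12,000 × 833/3,570 = $154,000.

$154,000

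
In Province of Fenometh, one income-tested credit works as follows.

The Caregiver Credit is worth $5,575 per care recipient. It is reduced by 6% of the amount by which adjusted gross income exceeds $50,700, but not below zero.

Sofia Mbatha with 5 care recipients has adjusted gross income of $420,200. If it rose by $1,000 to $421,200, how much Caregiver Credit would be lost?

$60

At $420,200 — base = 5 × $5,575 = $27,875. 6% of the $369,500 excess over $50,700 is $22,170; credit = $27,875 − $22,170 = $5,705.
At $421,200 — base = 5 × $5,575 = $27,875. 6% of the $370,500 excess over $50,700 is $22,230; credit = $27,875 − $22,230 = $5,645.
Lost: $5,705 − $5,645 = $60.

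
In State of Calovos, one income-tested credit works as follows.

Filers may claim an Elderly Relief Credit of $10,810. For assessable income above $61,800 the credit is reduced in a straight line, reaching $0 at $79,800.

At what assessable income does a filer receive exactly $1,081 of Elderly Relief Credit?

$1,081 is 1,081/10,810 of the full $10,810, so 9,729/10,810 of the $18,000 range has been used: income = $61,800 + $18,000 × 9,729/10,810 = $78,000.

$78,000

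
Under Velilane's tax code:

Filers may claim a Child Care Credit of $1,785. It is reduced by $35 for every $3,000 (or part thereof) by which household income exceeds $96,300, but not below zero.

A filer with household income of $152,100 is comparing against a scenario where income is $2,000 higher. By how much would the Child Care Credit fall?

$35

At $152,100 — income exceeds $96,300 by $55,800, which is 19 full-or-partial $3,000 increments; reduction = 19 × $35 = $665, leaving $1,120.
At $154,100 — income exceeds $96,300 by $57,800, which is 20 full-or-partial $3,000 increments; reduction = 20 × $35 = $700, leaving $1,085.
Lost: $1,120 − $1,085 = $35.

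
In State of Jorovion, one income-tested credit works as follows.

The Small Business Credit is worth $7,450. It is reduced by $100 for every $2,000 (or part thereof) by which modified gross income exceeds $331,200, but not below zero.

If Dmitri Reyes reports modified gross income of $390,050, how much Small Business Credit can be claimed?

$4,450

Small Business Credit: income exceeds $331,200 by $58,850, which is 30 full-or-partial $2,000 increments; reduction = 30 × $100 = $3,000, leaving $4,450.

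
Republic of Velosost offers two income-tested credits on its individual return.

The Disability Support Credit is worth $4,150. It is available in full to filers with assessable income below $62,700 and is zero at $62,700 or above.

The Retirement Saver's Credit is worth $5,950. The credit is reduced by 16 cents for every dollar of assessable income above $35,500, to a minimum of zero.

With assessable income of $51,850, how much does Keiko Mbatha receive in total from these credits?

$7,484

Disability Support Credit: $51,850 is below the $62,700 cutoff, so the full $4,150 applies.
Retirement Saver's Credit: 16% of the $16,350 excess over $35,500 is $2,616; credit = $5,950 − $2,616 = $3,334.
Total: $4,150 + $3,334 = $7,484.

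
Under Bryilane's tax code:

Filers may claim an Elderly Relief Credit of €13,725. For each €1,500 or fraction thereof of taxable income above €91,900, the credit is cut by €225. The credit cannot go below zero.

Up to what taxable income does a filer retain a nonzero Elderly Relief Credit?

€181,900

After 60 increments the reduction is 60 × €225 = €13,500, leaving €225; one more increment wipes it out. Increment 60 ends at excess 60 × €1,500 = €90,000, so the highest qualifying income is €91,900 + €90,000 = €181,900.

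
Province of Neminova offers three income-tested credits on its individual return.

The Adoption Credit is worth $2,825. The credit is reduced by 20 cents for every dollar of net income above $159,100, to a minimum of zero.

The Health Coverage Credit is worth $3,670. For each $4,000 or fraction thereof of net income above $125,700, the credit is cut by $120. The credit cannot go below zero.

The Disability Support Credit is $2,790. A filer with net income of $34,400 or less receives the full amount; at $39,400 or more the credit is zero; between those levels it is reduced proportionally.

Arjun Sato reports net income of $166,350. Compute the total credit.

Adoption Credit: 20% of the $7,250 excess over $159,100 is $1,450; credit = $2,825 − $1,450 = $1,375.
Health Coverage Credit: income exceeds $125,700 by $40,650, which is 11 full-or-partial $4,000 increments; reduction = 11 × $120 = $1,320, leaving $2,350.
Disability Support Credit: $166,350 is at or above $39,400, so the credit is $0.
Total: $1,375 + $2,350 + $0 = $3,725.

$3,725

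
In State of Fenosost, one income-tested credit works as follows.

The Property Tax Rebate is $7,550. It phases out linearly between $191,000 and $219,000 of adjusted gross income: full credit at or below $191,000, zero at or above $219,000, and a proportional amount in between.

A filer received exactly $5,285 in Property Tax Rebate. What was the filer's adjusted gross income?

$199,400

$5,285 is 5,285/7,550 of the full $7,550, so 2,265/7,550 of the $28,000 range has been used: income = $191,000 + $28,000 × 2,265/7,550 = $199,400.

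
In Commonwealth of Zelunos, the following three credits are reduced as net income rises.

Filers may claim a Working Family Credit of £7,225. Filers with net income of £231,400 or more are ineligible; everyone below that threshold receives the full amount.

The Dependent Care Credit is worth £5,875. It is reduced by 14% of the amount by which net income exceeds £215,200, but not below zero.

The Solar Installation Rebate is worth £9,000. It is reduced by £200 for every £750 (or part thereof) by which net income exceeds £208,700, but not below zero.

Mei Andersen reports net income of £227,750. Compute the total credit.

£15,143

Working Family Credit: £227,750 is below the £231,400 cutoff, so the full £7,225 applies.
Dependent Care Credit: 14% of the £12,550 excess over £215,200 is £1,757; credit = £5,875 − £1,757 = £4,118.
Solar Installation Rebate: income exceeds £208,700 by £19,050, which is 26 full-or-partial £750 increments; reduction = 26 × £200 = £5,200, leaving £3,800.
Total: £7,225 + £4,118 + £3,800 = £15,143.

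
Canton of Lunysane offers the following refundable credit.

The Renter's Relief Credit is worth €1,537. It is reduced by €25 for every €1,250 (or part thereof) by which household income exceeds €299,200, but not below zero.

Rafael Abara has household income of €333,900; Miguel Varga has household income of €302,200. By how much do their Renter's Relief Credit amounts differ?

Rafael (€333,900): Renter's Relief Credit: income exceeds €299,200 by €34,700, which is 28 full-or-partial €1,250 increments; reduction = 28 × €25 = €700, leaving €837.
Miguel (€302,200): Renter's Relief Credit: income exceeds €299,200 by €3,000, which is 3 full-or-partial €1,250 increments; reduction = 3 × €25 = €75, leaving €1,462.
Difference: |€837 − €1,462| = €625.

€625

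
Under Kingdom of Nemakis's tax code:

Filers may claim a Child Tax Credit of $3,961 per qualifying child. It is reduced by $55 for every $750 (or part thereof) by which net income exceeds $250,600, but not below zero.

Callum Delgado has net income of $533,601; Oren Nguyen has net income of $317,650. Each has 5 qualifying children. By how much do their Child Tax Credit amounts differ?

$14,855

Callum ($533,601): Child Tax Credit: base = 5 × $3,961 = $19,805. income exceeds $250,600 by $283,001 → 378 increments × $55 = $20,790 ≥ base, so the credit is $0.
Oren ($317,650): Child Tax Credit: base = 5 × $3,961 = $19,805. income exceeds $250,600 by $67,050, which is 90 full-or-partial $750 increments; reduction = 90 × $55 = $4,950, leaving $14,855.
Difference: |$0 − $14,855| = $14,855.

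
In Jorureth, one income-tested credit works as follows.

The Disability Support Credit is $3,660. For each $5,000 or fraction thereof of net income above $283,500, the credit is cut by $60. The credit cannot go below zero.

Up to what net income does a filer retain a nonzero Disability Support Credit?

$583,500

After 60 increments the reduction is 60 × $60 = $3,600, leaving $60; one more increment wipes it out. Increment 60 ends at excess 60 × $5,000 = $300,000, so the highest qualifying income is $283,500 + $300,000 = $583,500.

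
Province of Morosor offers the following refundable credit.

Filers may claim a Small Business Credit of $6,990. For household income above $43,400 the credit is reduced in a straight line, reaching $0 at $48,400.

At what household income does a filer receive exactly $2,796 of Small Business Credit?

$2,796 is 2,796/6,990 of the full $6,990, so 4,194/6,990 of the $5,000 range has been used: income = $43,400 + $5,000 × 4,194/6,990 = $46,400.

$46,400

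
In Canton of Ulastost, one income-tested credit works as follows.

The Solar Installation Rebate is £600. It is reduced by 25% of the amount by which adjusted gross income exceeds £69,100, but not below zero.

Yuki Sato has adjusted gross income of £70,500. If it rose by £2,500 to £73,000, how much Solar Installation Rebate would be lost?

At £70,500 — 25% of the £1,400 excess over £69,100 is £350; credit = £600 − £350 = £250.
At £73,000 — 25% of the £3,900 excess over £69,100 is £975 ≥ base, so the credit is £0.
Lost: £250 − £0 = £250.

£250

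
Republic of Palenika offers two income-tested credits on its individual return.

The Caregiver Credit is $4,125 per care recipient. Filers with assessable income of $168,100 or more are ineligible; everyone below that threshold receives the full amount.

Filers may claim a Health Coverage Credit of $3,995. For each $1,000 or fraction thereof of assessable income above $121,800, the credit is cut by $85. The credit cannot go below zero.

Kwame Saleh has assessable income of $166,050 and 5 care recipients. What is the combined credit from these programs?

Caregiver Credit: base = 5 × $4,125 = $20,625. $166,050 is below the $168,100 cutoff, so the full $20,625 applies.
Health Coverage Credit: income exceeds $121,800 by $44,250, which is 45 full-or-partial $1,000 increments; reduction = 45 × $85 = $3,825, leaving $170.
Total: $20,625 + $170 = $20,795.

$20,795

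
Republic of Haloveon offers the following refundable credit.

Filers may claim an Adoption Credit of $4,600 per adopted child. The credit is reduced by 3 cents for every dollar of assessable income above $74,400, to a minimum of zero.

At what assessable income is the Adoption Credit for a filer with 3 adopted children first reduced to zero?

Full credit = 3 × $4,600 = $13,800.
The credit falls by 3% of each dollar above $74,400, so it reaches zero when the excess is $13,800 / 3% = $460,000: income = $74,400 + $460,000 = $534,400.

$534,400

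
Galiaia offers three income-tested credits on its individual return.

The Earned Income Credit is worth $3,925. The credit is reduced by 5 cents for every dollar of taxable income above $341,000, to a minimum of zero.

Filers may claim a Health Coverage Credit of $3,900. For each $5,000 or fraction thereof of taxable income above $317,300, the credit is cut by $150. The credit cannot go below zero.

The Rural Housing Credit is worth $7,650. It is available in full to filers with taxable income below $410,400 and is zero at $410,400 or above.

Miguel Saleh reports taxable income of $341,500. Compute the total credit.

$14,700

Earned Income Credit: 5% of the $500 excess over $341,000 is $25; credit = $3,925 − $25 = $3,900.
Health Coverage Credit: income exceeds $317,300 by $24,200, which is 5 full-or-partial $5,000 increments; reduction = 5 × $150 = $750, leaving $3,150.
Rural Housing Credit: $341,500 is below the $410,400 cutoff, so the full $7,650 applies.
Total: $3,900 + $3,150 + $7,650 = $14,700.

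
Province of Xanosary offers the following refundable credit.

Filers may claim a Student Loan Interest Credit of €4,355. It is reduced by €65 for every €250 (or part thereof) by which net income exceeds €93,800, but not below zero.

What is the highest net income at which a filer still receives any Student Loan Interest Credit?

€110,300

After 66 increments the reduction is 66 × €65 = €4,290, leaving €65; one more increment wipes it out. Increment 66 ends at excess 66 × €250 = €16,500, so the highest qualifying income is €93,800 + €16,500 = €110,300.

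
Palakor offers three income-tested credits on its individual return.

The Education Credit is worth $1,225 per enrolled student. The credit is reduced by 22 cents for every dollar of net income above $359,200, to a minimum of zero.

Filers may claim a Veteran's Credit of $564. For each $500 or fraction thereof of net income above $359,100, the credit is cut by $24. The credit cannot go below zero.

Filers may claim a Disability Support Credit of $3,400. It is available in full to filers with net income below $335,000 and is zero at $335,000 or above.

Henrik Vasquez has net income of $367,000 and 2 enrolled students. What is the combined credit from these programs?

Education Credit: base = 2 × $1,225 = $2,450. 22% of the $7,800 excess over $359,200 is $1,716; credit = $2,450 − $1,716 = $734.
Veteran's Credit: income exceeds $359,100 by $7,900, which is 16 full-or-partial $500 increments; reduction = 16 × $24 = $384, leaving $180.
Disability Support Credit: $367,000 meets or exceeds the $335,000 cutoff, so the credit is $0.
Total: $734 + $180 + $0 = $914.

$914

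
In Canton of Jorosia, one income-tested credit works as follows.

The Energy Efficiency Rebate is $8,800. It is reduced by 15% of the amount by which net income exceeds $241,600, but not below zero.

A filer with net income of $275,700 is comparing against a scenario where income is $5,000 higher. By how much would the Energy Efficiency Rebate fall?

$750

At $275,700 — 15% of the $34,100 excess over $241,600 is $5,115; credit = $8,800 − $5,115 = $3,685.
At $280,700 — 15% of the $39,100 excess over $241,600 is $5,865; credit = $8,800 − $5,865 = $2,935.
Lost: $3,685 − $2,935 = $750.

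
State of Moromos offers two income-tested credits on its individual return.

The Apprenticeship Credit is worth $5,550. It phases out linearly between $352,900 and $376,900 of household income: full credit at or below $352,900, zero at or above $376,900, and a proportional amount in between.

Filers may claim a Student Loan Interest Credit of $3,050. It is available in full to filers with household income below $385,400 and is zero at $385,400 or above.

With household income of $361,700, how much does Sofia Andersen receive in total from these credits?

$6,565

Apprenticeship Credit: $361,700 is $8,800 into a $24,000 phase-out range, leaving 15,200/24,000 of the credit: $5,550 × 15,200/24,000 = $3,515.
Student Loan Interest Credit: $361,700 is below the $385,400 cutoff, so the full $3,050 applies.
Total: $3,515 + $3,050 = $6,565.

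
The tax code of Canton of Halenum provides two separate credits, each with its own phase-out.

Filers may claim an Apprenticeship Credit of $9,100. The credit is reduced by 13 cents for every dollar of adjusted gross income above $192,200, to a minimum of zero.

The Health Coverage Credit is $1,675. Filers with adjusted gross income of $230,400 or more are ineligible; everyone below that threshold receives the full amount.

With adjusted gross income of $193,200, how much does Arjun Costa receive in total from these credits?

Apprenticeship Credit: 13% of the $1,000 excess over $192,200 is $130; credit = $9,100 − $130 = $8,970.
Health Coverage Credit: $193,200 is below the $230,400 cutoff, so the full $1,675 applies.
Total: $8,970 + $1,675 = $10,645.

$10,645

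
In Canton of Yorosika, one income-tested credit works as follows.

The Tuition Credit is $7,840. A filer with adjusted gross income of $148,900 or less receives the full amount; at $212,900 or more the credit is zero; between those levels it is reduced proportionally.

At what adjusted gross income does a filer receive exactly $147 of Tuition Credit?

$211,700

$147 is 147/7,840 of the full $7,840, so 7,693/7,840 of the $64,000 range has been used: income = $148,900 + $64,000 × 7,693/7,840 = $211,700.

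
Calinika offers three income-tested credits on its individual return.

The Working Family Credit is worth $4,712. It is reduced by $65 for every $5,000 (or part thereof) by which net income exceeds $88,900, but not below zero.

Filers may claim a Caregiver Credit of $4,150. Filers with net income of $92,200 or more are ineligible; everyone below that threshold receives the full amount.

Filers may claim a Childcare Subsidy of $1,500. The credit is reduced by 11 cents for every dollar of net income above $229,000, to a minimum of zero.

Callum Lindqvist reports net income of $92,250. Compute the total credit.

$6,147

Working Family Credit: income exceeds $88,900 by $3,350, which is 1 full-or-partial $5,000 increment; reduction = 1 × $65 = $65, leaving $4,647.
Caregiver Credit: $92,250 meets or exceeds the $92,200 cutoff, so the credit is $0.
Childcare Subsidy: $92,250 is at or below the $229,000 threshold, so the full $1,500 applies.
Total: $4,647 + $0 + $1,500 = $6,147.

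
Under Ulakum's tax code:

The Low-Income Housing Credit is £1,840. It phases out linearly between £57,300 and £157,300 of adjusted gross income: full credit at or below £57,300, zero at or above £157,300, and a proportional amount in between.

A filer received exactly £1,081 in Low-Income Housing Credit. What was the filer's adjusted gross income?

£98,550

£1,081 is 1,081/1,840 of the full £1,840, so 759/1,840 of the £100,000 range has been used: income = £57,300 + £100,000 × 759/1,840 = £98,550.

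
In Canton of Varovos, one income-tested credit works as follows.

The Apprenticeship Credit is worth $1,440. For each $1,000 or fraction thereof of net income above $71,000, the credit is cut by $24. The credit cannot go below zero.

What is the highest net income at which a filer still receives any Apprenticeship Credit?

After 59 increments the reduction is 59 × $24 = $1,416, leaving $24; one more increment wipes it out. Increment 59 ends at excess 59 × $1,000 = $59,000, so the highest qualifying income is $71,000 + $59,000 = $130,000.

$130,000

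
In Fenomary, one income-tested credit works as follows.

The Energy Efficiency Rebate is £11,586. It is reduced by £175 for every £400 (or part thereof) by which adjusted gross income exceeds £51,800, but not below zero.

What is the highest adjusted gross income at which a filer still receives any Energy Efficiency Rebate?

£78,200

After 66 increments the reduction is 66 × £175 = £11,550, leaving £36; one more increment wipes it out. Increment 66 ends at excess 66 × £400 = £26,400, so the highest qualifying income is £51,800 + £26,400 = £78,200.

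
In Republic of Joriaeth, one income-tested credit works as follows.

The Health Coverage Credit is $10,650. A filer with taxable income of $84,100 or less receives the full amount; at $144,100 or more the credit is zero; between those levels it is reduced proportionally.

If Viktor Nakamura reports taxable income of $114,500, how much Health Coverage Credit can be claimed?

$5,254

Health Coverage Credit: $114,500 is $30,400 into a $60,000 phase-out range, leaving 29,600/60,000 of the credit: $10,650 × 29,600/60,000 = $5,254.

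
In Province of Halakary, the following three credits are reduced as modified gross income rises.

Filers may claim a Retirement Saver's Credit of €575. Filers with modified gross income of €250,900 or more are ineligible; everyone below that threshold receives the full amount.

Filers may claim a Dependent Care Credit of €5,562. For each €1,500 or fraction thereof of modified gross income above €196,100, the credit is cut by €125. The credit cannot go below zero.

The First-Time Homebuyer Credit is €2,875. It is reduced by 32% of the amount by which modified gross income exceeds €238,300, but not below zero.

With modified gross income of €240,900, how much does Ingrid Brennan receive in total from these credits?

Retirement Saver's Credit: €240,900 is below the €250,900 cutoff, so the full €575 applies.
Dependent Care Credit: income exceeds €196,100 by €44,800, which is 30 full-or-partial €1,500 increments; reduction = 30 × €125 = €3,750, leaving €1,812.
First-Time Homebuyer Credit: 32% of the €2,600 excess over €238,300 is €832; credit = €2,875 − €832 = €2,043.
Total: €575 + €1,812 + €2,043 = €4,430.

€4,430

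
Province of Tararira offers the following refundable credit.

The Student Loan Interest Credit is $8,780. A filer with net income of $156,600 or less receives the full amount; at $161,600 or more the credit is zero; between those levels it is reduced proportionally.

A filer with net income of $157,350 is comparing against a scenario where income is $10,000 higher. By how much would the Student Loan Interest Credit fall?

At $157,350 — $157,350 is $750 into a $5,000 phase-out range, leaving 4,250/5,000 of the credit: $8,780 × 4,250/5,000 = $7,463.
At $167,350 — $167,350 is at or above $161,600, so the credit is $0.
Lost: $7,463 − $0 = $7,463.

$7,463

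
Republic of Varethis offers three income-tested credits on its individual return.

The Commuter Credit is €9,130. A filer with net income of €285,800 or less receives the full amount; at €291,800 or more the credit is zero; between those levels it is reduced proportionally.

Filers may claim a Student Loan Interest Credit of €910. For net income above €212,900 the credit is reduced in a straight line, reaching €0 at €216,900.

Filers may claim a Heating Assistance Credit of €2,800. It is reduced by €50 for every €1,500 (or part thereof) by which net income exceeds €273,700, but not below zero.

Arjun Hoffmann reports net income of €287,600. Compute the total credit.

€8,691

Commuter Credit: €287,600 is €1,800 into a €6,000 phase-out range, leaving 4,200/6,000 of the credit: €9,130 × 4,200/6,000 = €6,391.
Student Loan Interest Credit: €287,600 is at or above €216,900, so the credit is €0.
Heating Assistance Credit: income exceeds €273,700 by €13,900, which is 10 full-or-partial €1,500 increments; reduction = 10 × €50 = €500, leaving €2,300.
Total: €6,391 + €0 + €2,300 = €8,691.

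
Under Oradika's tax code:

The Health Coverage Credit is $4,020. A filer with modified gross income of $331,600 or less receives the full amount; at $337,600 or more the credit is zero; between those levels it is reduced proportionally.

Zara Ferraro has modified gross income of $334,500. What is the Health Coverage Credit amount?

Health Coverage Credit: $334,500 is $2,900 into a $6,000 phase-out range, leaving 3,100/6,000 of the credit: $4,020 × 3,100/6,000 = $2,077.

$2,077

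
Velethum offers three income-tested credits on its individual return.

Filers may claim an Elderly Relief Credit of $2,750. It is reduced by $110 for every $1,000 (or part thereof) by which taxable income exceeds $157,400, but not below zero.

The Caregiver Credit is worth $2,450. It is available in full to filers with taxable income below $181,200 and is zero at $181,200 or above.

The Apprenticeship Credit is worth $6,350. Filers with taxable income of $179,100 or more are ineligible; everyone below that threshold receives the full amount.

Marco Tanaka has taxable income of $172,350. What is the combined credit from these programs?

Elderly Relief Credit: income exceeds $157,400 by $14,950, which is 15 full-or-partial $1,000 increments; reduction = 15 × $110 = $1,650, leaving $1,100.
Caregiver Credit: $172,350 is below the $181,200 cutoff, so the full $2,450 applies.
Apprenticeship Credit: $172,350 is below the $179,100 cutoff, so the full $6,350 applies.
Total: $1,100 + $2,450 + $6,350 = $9,900.

$9,900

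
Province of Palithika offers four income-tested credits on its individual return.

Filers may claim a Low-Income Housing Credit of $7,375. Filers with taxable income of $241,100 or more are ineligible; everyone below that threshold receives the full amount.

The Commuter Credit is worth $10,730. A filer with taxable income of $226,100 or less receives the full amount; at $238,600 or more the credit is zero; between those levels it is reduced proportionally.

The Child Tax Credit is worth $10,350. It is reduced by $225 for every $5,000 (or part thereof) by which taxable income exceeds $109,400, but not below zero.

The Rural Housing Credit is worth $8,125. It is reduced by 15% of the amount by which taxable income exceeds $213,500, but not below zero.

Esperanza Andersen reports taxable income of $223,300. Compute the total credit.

$29,935

Low-Income Housing Credit: $223,300 is below the $241,100 cutoff, so the full $7,375 applies.
Commuter Credit: $223,300 is at or below the $226,100 threshold, so the full $10,730 applies.
Child Tax Credit: income exceeds $109,400 by $113,900, which is 23 full-or-partial $5,000 increments; reduction = 23 × $225 = $5,175, leaving $5,175.
Rural Housing Credit: 15% of the $9,800 excess over $213,500 is $1,470; credit = $8,125 − $1,470 = $6,655.
Total: $7,375 + $10,730 + $5,175 + $6,655 = $29,935.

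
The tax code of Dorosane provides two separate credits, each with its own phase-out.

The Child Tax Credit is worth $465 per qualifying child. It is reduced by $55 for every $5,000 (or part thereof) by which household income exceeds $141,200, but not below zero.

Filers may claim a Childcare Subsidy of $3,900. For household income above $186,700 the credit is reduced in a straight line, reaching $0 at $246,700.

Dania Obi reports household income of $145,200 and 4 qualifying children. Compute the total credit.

$5,705

Child Tax Credit: base = 4 × $465 = $1,860. income exceeds $141,200 by $4,000, which is 1 full-or-partial $5,000 increment; reduction = 1 × $55 = $55, leaving $1,805.
Childcare Subsidy: $145,200 is at or below the $186,700 threshold, so the full $3,900 applies.
Total: $1,805 + $3,900 = $5,705.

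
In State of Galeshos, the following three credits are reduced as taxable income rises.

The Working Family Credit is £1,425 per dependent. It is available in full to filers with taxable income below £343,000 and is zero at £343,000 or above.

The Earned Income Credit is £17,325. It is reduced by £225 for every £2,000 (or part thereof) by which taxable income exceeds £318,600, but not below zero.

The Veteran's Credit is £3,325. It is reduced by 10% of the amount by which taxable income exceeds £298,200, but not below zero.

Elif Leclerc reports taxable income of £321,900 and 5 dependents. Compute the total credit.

Working Family Credit: base = 5 × £1,425 = £7,125. £321,900 is below the £343,000 cutoff, so the full £7,125 applies.
Earned Income Credit: income exceeds £318,600 by £3,300, which is 2 full-or-partial £2,000 increments; reduction = 2 × £225 = £450, leaving £16,875.
Veteran's Credit: 10% of the £23,700 excess over £298,200 is £2,370; credit = £3,325 − £2,370 = £955.
Total: £7,125 + £16,875 + £955 = £24,955.

£24,955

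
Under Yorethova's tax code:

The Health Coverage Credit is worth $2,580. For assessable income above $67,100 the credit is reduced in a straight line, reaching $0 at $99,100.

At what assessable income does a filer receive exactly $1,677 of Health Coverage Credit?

$1,677 is 1,677/2,580 of the full $2,580, so 903/2,580 of the $32,000 range has been used: income = $67,100 + $32,000 × 903/2,580 = $78,300.

$78,300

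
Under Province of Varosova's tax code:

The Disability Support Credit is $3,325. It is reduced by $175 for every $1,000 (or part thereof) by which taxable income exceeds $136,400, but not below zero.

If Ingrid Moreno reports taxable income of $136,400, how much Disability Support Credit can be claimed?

$3,325

Disability Support Credit: $136,400 is at or below the $136,400 threshold, so the full $3,325 applies.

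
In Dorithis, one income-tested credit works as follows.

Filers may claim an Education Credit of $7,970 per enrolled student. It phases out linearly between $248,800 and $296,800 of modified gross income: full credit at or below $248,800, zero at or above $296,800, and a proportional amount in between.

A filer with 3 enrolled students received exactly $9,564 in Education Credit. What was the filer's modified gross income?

Full credit = 3 × $7,970 = $23,910.
$9,564 is 9,564/23,910 of the full $23,910, so 14,346/23,910 of the $48,000 range has been used: income = $248,800 + $48,000 × 14,346/23,910 = $277,600.

$277,600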